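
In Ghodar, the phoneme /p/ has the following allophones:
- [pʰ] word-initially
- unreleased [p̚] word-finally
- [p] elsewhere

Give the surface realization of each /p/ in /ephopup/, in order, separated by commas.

Occurrence 1 (position 2): no conditioning environment matches → elsewhere allophone [p].
Occurrence 2 (position 5): no conditioning environment matches → elsewhere allophone [p].
Occurrence 3 (position 7): word-finally → [p̚].

[p], [p], [p̚]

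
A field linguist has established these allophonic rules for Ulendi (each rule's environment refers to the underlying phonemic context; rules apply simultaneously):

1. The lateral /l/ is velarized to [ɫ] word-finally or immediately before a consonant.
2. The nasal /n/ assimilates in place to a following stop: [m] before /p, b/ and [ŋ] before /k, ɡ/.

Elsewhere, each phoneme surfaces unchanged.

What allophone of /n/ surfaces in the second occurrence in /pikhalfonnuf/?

[n]

/n/ (between /n/ and /u/) is in the target of rule 2 but the environment (before a labial or velar stop) is not met → [n].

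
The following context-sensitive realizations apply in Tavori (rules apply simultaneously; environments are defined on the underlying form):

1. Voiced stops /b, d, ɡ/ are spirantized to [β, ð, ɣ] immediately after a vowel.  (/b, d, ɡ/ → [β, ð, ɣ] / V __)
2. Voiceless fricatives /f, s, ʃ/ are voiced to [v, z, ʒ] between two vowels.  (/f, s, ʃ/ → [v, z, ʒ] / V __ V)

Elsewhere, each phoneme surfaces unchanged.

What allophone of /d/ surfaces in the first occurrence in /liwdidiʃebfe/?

/d/ (between /w/ and /i/) is in the target of rule 1 but the environment (immediately after a vowel) is not met → [d].

[d]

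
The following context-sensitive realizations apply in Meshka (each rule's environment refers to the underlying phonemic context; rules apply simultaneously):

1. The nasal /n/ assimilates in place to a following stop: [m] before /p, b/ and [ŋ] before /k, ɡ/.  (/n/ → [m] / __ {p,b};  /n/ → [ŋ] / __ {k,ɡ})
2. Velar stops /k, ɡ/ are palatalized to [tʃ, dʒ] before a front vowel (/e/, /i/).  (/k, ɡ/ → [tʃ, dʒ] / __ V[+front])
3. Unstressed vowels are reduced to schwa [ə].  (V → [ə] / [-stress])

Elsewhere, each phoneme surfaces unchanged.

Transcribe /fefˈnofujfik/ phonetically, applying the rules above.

/f/ (word-initial): no rule targets it → [f].
/e/ (between /f/ and /f/) occurs in an unstressed syllable → [ə] by rule 3.
/f/ (between /e/ and /n/): no rule targets it → [f].
/n/ — between /f/ and /o/; rule 1 does not apply here → [n].
/o/ (between /n/ and /f/) fails the environment for rule 3, so it stays [o].
/f/ (between /o/ and /u/): no rule targets it → [f].
/u/ meets the environment for rule 3 (in an unstressed syllable) → [ə].
/j/ stays [j].
/f/ (between /j/ and /i/) is unaffected → [f].
/i/ (between /f/ and /k/): in an unstressed syllable, so rule 3 applies → [ə].
/k/ — word-final; rule 2 does not apply here → [k].

[fəfˈnofəjfək]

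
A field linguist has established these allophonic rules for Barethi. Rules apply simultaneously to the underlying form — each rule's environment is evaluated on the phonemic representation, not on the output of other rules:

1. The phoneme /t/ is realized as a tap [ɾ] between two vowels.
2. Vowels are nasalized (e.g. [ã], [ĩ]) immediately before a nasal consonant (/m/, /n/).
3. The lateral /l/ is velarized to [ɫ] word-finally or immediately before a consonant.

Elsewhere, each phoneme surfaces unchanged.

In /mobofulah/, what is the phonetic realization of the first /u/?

[u]

/u/ (between /f/ and /l/) fails the environment for rule 2, so it stays [u].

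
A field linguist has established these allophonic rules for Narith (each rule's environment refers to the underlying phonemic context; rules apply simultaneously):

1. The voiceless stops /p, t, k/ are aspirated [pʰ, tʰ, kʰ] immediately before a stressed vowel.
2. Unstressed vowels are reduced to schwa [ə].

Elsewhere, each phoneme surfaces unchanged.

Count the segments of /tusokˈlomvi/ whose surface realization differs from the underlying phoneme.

Segments that undergo a rule: /u/ → [ə] (rule 2); /o/ → [ə] (rule 2); /i/ → [ə] (rule 2).
All other segments surface unchanged.

3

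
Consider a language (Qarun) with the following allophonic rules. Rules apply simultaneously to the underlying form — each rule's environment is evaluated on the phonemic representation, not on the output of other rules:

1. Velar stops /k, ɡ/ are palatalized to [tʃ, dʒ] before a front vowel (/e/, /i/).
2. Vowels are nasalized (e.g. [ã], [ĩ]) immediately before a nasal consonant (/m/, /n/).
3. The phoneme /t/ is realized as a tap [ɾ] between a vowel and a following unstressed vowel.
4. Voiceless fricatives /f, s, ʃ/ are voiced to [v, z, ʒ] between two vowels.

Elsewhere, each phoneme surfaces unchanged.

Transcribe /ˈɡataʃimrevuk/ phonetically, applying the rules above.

[ˈɡaɾaʒĩmrevuk]

/ɡ/ — word-initial; rule 1 does not apply here → [ɡ].
/a/ — between /ɡ/ and /t/; rule 2 does not apply here → [a].
Rule 3 applies to /t/ (between /a/ and /a/: between a vowel and a following unstressed vowel) → [ɾ].
/a/ (between /t/ and /ʃ/) is in the target of rule 2 but the environment (before a nasal consonant) is not met → [a].
Rule 4 applies to /ʃ/ (between /a/ and /i/: between two vowels) → [ʒ].
Rule 2 applies to /i/ (between /ʃ/ and /m/: before a nasal consonant) → [ĩ].
/m/ — not in any rule's target class → [m].
/r/ — not in any rule's target class → [r].
/e/ (between /r/ and /v/) is in the target of rule 2 but the environment (before a nasal consonant) is not met → [e].
/v/ (between /e/ and /u/) is unaffected → [v].
/u/ (between /v/ and /k/): rule 2 targets it, but not before a nasal consonant → unchanged [u].
/k/ (word-final) is in the target of rule 1 but the environment (before a front vowel) is not met → [k].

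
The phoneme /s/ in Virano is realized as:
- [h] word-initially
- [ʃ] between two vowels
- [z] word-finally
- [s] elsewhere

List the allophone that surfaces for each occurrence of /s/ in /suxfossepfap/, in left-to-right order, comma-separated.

[h], [s], [s]

Occurrence 1 (position 1): word-initially → [h].
Occurrence 2 (position 6): no conditioning environment matches → elsewhere allophone [s].
Occurrence 3 (position 7): no conditioning environment matches → elsewhere allophone [s].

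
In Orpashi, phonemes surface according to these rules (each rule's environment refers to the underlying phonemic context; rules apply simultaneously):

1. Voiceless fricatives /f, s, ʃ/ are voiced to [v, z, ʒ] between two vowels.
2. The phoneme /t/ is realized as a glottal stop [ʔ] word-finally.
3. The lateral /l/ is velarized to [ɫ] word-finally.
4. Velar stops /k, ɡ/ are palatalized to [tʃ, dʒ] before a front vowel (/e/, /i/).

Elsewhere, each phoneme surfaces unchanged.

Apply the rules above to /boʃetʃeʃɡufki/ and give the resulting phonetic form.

/ʃ/ (between /o/ and /e/) occurs between two vowels → [ʒ] by rule 1.
/t/ — between /e/ and /ʃ/; rule 2 does not apply here → [t].
/ʃ/ — between /t/ and /e/; rule 1 does not apply here → [ʃ].
/ʃ/ (between /e/ and /ɡ/) fails the environment for rule 1, so it stays [ʃ].
/ɡ/ — between /ʃ/ and /u/; rule 4 does not apply here → [ɡ].
/f/ (between /u/ and /k/) fails the environment for rule 1, so it stays [f].
/k/ meets the environment for rule 4 (before a front vowel) → [tʃ].

[boʒetʃeʃɡuftʃi]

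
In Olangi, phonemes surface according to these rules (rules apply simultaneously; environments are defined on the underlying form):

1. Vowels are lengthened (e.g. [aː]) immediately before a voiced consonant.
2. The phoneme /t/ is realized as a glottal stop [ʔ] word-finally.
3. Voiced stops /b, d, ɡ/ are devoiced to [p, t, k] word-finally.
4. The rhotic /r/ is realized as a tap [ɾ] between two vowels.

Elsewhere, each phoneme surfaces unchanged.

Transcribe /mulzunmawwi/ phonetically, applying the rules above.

Rule 1 applies to /u/ (between /m/ and /l/: before a voiced consonant) → [uː].
/u/ (between /z/ and /n/) occurs before a voiced consonant → [uː] by rule 1.
/a/ meets the environment for rule 1 (before a voiced consonant) → [aː].
/i/ — word-final; rule 1 does not apply here → [i].

[muːlzuːnmaːwwi]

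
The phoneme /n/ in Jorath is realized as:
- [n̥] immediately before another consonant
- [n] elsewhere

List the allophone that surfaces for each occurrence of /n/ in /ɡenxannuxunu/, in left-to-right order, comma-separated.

Occurrence 1 (position 3): immediately before another consonant → [n̥].
Occurrence 2 (position 6): immediately before another consonant → [n̥].
Occurrence 3 (position 7): no conditioning environment matches → elsewhere allophone [n].
Occurrence 4 (position 11): no conditioning environment matches → elsewhere allophone [n].

[n̥], [n̥], [n], [n]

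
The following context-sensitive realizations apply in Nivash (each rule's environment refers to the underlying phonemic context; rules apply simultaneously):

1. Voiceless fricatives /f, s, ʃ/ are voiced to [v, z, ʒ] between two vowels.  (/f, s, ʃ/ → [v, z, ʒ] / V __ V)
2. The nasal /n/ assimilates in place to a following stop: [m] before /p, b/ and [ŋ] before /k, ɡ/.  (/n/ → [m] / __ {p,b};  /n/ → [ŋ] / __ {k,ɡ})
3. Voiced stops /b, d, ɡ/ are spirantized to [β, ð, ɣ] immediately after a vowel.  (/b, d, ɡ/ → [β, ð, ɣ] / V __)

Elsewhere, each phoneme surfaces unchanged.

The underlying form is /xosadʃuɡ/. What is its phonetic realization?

[xozaðʃuɣ]

/x/ — not in any rule's target class → [x].
/o/ — not in any rule's target class → [o].
/s/ meets the environment for rule 1 (between two vowels) → [z].
/a/ — not in any rule's target class → [a].
/d/ (between /a/ and /ʃ/) occurs immediately after a vowel → [ð] by rule 3.
/ʃ/ (between /d/ and /u/) fails the environment for rule 1, so it stays [ʃ].
/u/ (between /ʃ/ and /ɡ/): no rule targets it → [u].
Rule 3 applies to /ɡ/ (word-final: immediately after a vowel) → [ɣ].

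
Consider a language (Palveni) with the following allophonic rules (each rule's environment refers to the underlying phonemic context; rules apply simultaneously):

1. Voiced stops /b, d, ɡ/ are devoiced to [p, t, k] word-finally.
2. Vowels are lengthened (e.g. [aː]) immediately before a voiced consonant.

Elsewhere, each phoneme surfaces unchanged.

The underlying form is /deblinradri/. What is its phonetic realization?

[deːbliːnraːdri]

/d/ (word-initial) fails the environment for rule 1, so it stays [d].
/e/ (between /d/ and /b/) occurs before a voiced consonant → [eː] by rule 2.
/b/ (between /e/ and /l/): rule 1 targets it, but not word-finally → unchanged [b].
/l/ stays [l].
/i/ — between /l/ and /n/, before a voiced consonant — surfaces as [iː] (rule 2).
/n/ (between /i/ and /r/): no rule targets it → [n].
/r/ — not in any rule's target class → [r].
Rule 2 applies to /a/ (between /r/ and /d/: before a voiced consonant) → [aː].
/d/ — between /a/ and /r/; rule 1 does not apply here → [d].
/r/ (between /d/ and /i/) is unaffected → [r].
/i/ (word-final) is in the target of rule 2 but the environment (before a voiced consonant) is not met → [i].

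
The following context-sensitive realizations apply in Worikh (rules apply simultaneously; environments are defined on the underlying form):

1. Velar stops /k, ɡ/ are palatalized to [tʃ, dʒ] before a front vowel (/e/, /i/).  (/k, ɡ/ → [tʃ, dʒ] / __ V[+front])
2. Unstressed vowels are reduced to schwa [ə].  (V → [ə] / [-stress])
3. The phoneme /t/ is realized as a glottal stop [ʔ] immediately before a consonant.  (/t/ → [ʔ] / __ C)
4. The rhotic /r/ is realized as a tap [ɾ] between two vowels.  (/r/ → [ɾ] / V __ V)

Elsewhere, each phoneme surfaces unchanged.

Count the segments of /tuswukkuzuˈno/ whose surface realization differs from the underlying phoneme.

4

Segments that undergo a rule: /u/ → [ə] (rule 2); /u/ → [ə] (rule 2); /u/ → [ə] (rule 2); /u/ → [ə] (rule 2).
All other segments surface unchanged.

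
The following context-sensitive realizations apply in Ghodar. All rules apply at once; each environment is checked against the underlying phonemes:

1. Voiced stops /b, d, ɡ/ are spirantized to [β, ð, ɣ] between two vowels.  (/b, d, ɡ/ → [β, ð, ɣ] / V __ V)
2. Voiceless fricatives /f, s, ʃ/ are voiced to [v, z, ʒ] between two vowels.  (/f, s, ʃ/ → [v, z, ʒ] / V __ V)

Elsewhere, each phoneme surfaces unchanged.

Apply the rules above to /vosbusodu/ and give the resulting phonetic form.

[vosbuzoðu]

/v/ (word-initial): no rule targets it → [v].
/o/ (between /v/ and /s/): no rule targets it → [o].
/s/ — between /o/ and /b/; rule 2 does not apply here → [s].
/b/ (between /s/ and /u/) fails the environment for rule 1, so it stays [b].
/u/ (between /b/ and /s/): no rule targets it → [u].
/s/ (between /u/ and /o/): between two vowels, so rule 2 applies → [z].
/o/ stays [o].
/d/ (between /o/ and /u/): between two vowels, so rule 1 applies → [ð].
/u/ — not in any rule's target class → [u].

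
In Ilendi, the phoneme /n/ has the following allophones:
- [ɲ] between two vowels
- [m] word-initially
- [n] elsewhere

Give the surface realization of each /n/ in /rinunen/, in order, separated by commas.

Occurrence 1 (position 3): between two vowels → [ɲ].
Occurrence 2 (position 5): between two vowels → [ɲ].
Occurrence 3 (position 7): no conditioning environment matches → elsewhere allophone [n].

[ɲ], [ɲ], [n]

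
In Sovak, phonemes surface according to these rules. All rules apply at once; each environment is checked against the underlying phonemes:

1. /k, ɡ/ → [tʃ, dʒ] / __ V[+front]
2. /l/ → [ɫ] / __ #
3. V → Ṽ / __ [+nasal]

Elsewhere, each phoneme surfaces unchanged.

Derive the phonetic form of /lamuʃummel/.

[lãmuʃũmmeɫ]

/l/ (word-initial) is in the target of rule 2 but the environment (word-finally) is not met → [l].
/a/ meets the environment for rule 3 (before a nasal consonant) → [ã].
/m/ (between /a/ and /u/) is unaffected → [m].
/u/ (between /m/ and /ʃ/) is in the target of rule 3 but the environment (before a nasal consonant) is not met → [u].
/ʃ/ (between /u/ and /u/) is unaffected → [ʃ].
/u/ (between /ʃ/ and /m/): before a nasal consonant, so rule 3 applies → [ũ].
/m/ — not in any rule's target class → [m].
/m/ stays [m].
/e/ — between /m/ and /l/; rule 3 does not apply here → [e].
/l/ (word-final): word-finally, so rule 2 applies → [ɫ].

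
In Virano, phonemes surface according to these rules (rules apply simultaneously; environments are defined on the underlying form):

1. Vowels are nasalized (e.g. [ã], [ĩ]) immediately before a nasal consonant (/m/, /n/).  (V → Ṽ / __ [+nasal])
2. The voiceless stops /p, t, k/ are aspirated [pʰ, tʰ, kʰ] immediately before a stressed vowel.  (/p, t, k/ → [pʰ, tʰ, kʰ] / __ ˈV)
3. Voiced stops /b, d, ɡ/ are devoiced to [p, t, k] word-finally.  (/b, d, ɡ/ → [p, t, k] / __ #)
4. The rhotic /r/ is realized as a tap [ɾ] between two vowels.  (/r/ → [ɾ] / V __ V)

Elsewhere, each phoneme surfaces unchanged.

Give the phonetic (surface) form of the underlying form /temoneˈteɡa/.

[tẽmõneˈtʰeɡa]

/t/ — word-initial; rule 2 does not apply here → [t].
Rule 1 applies to /e/ (between /t/ and /m/: before a nasal consonant) → [ẽ].
/m/ — not in any rule's target class → [m].
Rule 1 applies to /o/ (between /m/ and /n/: before a nasal consonant) → [õ].
/n/ (between /o/ and /e/): no rule targets it → [n].
/e/ (between /n/ and /t/) fails the environment for rule 1, so it stays [e].
/t/ — between /e/ and /e/, immediately before a stressed vowel — surfaces as [tʰ] (rule 2).
/e/ (between /t/ and /ɡ/) fails the environment for rule 1, so it stays [e].
/ɡ/ (between /e/ and /a/) fails the environment for rule 3, so it stays [ɡ].
/a/ (word-final): rule 1 targets it, but not before a nasal consonant → unchanged [a].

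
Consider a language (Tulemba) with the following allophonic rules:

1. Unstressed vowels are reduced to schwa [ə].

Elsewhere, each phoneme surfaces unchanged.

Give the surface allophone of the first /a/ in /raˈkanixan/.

/a/ meets the environment for rule 1 (in an unstressed syllable) → [ə].

[ə]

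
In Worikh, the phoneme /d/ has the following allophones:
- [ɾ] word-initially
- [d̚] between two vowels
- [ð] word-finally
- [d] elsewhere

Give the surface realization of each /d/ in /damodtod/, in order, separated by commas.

[ɾ], [d], [ð]

Occurrence 1 (position 1): word-initially → [ɾ].
Occurrence 2 (position 5): no conditioning environment matches → elsewhere allophone [d].
Occurrence 3 (position 8): word-finally → [ð].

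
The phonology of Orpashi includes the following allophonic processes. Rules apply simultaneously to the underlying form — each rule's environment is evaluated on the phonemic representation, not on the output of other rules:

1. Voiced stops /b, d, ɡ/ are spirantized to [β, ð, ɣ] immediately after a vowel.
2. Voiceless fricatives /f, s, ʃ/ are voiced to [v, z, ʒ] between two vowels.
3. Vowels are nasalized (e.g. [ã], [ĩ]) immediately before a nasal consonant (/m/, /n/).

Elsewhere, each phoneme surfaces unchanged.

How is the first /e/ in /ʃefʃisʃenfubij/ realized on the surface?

[e]

/e/ — between /ʃ/ and /f/; rule 3 does not apply here → [e].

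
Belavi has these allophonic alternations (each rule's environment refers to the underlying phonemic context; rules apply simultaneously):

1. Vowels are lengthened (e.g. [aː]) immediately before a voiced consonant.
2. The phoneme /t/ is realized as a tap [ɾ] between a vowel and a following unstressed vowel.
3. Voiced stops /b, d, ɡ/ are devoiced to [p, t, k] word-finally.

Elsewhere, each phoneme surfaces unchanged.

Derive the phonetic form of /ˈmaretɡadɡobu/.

[ˈmaːretɡaːdɡoːbu]

/m/ (word-initial): no rule targets it → [m].
/a/ (between /m/ and /r/): before a voiced consonant, so rule 1 applies → [aː].
/r/ stays [r].
/e/ (between /r/ and /t/): rule 1 targets it, but not before a voiced consonant → unchanged [e].
/t/ (between /e/ and /ɡ/) fails the environment for rule 2, so it stays [t].
/ɡ/ (between /t/ and /a/) fails the environment for rule 3, so it stays [ɡ].
Rule 1 applies to /a/ (between /ɡ/ and /d/: before a voiced consonant) → [aː].
/d/ — between /a/ and /ɡ/; rule 3 does not apply here → [d].
/ɡ/ — between /d/ and /o/; rule 3 does not apply here → [ɡ].
/o/ (between /ɡ/ and /b/) occurs before a voiced consonant → [oː] by rule 1.
/b/ — between /o/ and /u/; rule 3 does not apply here → [b].
/u/ (word-final) fails the environment for rule 1, so it stays [u].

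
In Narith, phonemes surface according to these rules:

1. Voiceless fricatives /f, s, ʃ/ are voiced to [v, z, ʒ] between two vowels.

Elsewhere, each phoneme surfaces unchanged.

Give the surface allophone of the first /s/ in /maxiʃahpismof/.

/s/ (between /i/ and /m/) fails the environment for rule 1, so it stays [s].

[s]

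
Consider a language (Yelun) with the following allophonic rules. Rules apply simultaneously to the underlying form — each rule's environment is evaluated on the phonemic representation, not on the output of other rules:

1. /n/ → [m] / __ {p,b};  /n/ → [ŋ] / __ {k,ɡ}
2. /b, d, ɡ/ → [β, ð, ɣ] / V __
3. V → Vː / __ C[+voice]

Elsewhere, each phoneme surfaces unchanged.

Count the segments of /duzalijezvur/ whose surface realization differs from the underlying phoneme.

5

Segments that undergo a rule: /u/ → [uː] (rule 3); /a/ → [aː] (rule 3); /i/ → [iː] (rule 3); /e/ → [eː] (rule 3); /u/ → [uː] (rule 3).
All other segments surface unchanged.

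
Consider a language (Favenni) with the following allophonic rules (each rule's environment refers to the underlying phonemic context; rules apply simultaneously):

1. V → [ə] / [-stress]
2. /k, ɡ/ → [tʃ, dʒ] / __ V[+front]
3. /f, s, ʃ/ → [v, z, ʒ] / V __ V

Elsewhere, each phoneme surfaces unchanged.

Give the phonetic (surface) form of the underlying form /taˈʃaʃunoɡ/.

[təˈʒaʒənəɡ]

/t/ (word-initial): no rule targets it → [t].
/a/ meets the environment for rule 1 (in an unstressed syllable) → [ə].
/ʃ/ (between /a/ and /a/) occurs between two vowels → [ʒ] by rule 3.
/a/ (between /ʃ/ and /ʃ/): rule 1 targets it, but not in an unstressed syllable → unchanged [a].
/ʃ/ — between /a/ and /u/, between two vowels — surfaces as [ʒ] (rule 3).
Rule 1 applies to /u/ (between /ʃ/ and /n/: in an unstressed syllable) → [ə].
/n/ (between /u/ and /o/) is unaffected → [n].
/o/ (between /n/ and /ɡ/) occurs in an unstressed syllable → [ə] by rule 1.
/ɡ/ (word-final): rule 2 targets it, but not before a front vowel → unchanged [ɡ].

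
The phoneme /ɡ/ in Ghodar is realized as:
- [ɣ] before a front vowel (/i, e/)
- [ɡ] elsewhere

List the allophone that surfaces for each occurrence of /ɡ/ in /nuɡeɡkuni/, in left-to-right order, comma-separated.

[ɣ], [ɡ]

Occurrence 1 (position 3): before a front vowel (/i, e/) → [ɣ].
Occurrence 2 (position 5): no conditioning environment matches → elsewhere allophone [ɡ].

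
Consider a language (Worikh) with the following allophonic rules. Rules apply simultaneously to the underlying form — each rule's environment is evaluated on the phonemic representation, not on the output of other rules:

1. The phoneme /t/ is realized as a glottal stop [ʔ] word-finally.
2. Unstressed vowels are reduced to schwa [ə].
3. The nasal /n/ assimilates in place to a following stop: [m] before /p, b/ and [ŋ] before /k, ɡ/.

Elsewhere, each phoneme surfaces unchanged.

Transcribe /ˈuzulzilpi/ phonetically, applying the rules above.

[ˈuzəlzəlpə]

/u/ — word-initial; rule 2 does not apply here → [u].
Rule 2 applies to /u/ (between /z/ and /l/: in an unstressed syllable) → [ə].
/i/ meets the environment for rule 2 (in an unstressed syllable) → [ə].
/i/ (word-final) occurs in an unstressed syllable → [ə] by rule 2.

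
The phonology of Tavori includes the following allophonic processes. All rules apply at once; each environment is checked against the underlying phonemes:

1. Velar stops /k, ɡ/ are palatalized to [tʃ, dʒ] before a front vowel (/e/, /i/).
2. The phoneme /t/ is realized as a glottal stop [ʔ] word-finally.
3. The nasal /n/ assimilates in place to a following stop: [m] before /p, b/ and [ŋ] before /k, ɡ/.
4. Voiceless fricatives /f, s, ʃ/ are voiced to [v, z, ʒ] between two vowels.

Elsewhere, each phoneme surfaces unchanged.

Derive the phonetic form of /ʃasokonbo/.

/ʃ/ (word-initial): rule 4 targets it, but not between two vowels → unchanged [ʃ].
/a/ — not in any rule's target class → [a].
/s/ (between /a/ and /o/): between two vowels, so rule 4 applies → [z].
/o/ (between /s/ and /k/): no rule targets it → [o].
/k/ (between /o/ and /o/) fails the environment for rule 1, so it stays [k].
/o/ (between /k/ and /n/) is unaffected → [o].
/n/ (between /o/ and /b/) occurs before a labial or velar stop → [m] by rule 3.
/b/ stays [b].
/o/ — not in any rule's target class → [o].

[ʃazokombo]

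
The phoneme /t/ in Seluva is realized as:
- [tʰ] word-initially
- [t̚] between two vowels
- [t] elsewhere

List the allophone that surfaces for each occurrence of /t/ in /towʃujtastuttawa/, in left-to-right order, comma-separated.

Occurrence 1 (position 1): word-initially → [tʰ].
Occurrence 2 (position 7): no conditioning environment matches → elsewhere allophone [t].
Occurrence 3 (position 10): no conditioning environment matches → elsewhere allophone [t].
Occurrence 4 (position 12): no conditioning environment matches → elsewhere allophone [t].
Occurrence 5 (position 13): no conditioning environment matches → elsewhere allophone [t].

[tʰ], [t], [t], [t], [t]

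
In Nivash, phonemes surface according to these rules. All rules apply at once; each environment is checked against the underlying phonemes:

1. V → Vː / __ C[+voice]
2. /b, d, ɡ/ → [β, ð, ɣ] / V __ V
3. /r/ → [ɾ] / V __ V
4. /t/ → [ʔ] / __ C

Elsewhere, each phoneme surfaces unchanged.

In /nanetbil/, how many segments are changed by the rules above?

Segments that undergo a rule: /a/ → [aː] (rule 1); /t/ → [ʔ] (rule 4); /i/ → [iː] (rule 1).
All other segments surface unchanged.

3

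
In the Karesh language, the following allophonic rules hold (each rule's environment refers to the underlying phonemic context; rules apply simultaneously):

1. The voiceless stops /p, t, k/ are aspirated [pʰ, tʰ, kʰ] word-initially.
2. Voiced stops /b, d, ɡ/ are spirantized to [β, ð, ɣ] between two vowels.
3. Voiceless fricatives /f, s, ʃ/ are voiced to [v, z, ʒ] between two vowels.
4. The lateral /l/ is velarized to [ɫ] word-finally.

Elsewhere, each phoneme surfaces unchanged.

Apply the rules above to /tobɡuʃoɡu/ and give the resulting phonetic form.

/t/ — word-initial, word-initially — surfaces as [tʰ] (rule 1).
/o/ — not in any rule's target class → [o].
/b/ (between /o/ and /ɡ/): rule 2 targets it, but not between two vowels → unchanged [b].
/ɡ/ — between /b/ and /u/; rule 2 does not apply here → [ɡ].
/u/ stays [u].
/ʃ/ meets the environment for rule 3 (between two vowels) → [ʒ].
/o/ (between /ʃ/ and /ɡ/): no rule targets it → [o].
/ɡ/ meets the environment for rule 2 (between two vowels) → [ɣ].
/u/ (word-final) is unaffected → [u].

[tʰobɡuʒoɣu]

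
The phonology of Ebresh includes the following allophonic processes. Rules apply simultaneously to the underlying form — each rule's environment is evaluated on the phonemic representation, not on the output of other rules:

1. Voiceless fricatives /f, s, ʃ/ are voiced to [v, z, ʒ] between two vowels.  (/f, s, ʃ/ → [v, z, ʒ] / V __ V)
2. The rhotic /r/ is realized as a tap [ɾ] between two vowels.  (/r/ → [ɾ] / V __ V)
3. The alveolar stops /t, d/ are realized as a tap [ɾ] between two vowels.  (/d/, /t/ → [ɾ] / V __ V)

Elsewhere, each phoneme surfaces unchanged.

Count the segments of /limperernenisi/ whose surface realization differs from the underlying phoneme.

Segments that undergo a rule: /r/ → [ɾ] (rule 2); /s/ → [z] (rule 1).
All other segments surface unchanged.

2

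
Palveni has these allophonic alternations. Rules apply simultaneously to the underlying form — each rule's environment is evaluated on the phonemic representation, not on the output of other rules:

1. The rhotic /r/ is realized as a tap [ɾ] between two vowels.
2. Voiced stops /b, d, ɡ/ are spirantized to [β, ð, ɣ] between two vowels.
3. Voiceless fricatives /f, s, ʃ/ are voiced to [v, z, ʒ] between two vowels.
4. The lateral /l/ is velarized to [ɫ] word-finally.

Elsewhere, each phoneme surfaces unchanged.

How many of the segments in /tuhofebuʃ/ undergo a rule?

2

Segments that undergo a rule: /f/ → [v] (rule 3); /b/ → [β] (rule 2).
All other segments surface unchanged.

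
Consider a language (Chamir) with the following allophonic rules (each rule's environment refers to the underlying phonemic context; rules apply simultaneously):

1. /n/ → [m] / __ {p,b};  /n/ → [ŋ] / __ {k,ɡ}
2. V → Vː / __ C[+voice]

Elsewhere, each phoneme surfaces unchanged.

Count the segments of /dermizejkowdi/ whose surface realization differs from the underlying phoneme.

4

Segments that undergo a rule: /e/ → [eː] (rule 2); /i/ → [iː] (rule 2); /e/ → [eː] (rule 2); /o/ → [oː] (rule 2).
All other segments surface unchanged.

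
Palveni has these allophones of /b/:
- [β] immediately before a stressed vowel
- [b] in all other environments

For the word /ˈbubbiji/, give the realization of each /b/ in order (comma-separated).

Occurrence 1 (position 1): immediately before a stressed vowel → [β].
Occurrence 2 (position 3): no conditioning environment matches → elsewhere allophone [b].
Occurrence 3 (position 4): no conditioning environment matches → elsewhere allophone [b].

[β], [b], [b]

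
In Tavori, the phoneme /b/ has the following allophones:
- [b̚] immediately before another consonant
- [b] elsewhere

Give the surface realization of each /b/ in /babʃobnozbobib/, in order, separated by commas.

Occurrence 1 (position 1): no conditioning environment matches → elsewhere allophone [b].
Occurrence 2 (position 3): immediately before another consonant → [b̚].
Occurrence 3 (position 6): immediately before another consonant → [b̚].
Occurrence 4 (position 10): no conditioning environment matches → elsewhere allophone [b].
Occurrence 5 (position 12): no conditioning environment matches → elsewhere allophone [b].
Occurrence 6 (position 14): no conditioning environment matches → elsewhere allophone [b].

[b], [b̚], [b̚], [b], [b], [b]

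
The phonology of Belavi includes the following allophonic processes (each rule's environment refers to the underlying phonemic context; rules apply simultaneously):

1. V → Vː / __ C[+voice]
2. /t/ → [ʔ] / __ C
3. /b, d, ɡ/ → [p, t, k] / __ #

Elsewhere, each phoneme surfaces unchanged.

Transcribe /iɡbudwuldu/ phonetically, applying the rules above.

[iːɡbuːdwuːldu]

/i/ meets the environment for rule 1 (before a voiced consonant) → [iː].
/ɡ/ — between /i/ and /b/; rule 3 does not apply here → [ɡ].
/b/ (between /ɡ/ and /u/) fails the environment for rule 3, so it stays [b].
/u/ — between /b/ and /d/, before a voiced consonant — surfaces as [uː] (rule 1).
/d/ (between /u/ and /w/): rule 3 targets it, but not word-finally → unchanged [d].
/u/ (between /w/ and /l/) occurs before a voiced consonant → [uː] by rule 1.
/d/ (between /l/ and /u/) fails the environment for rule 3, so it stays [d].
/u/ (word-final) fails the environment for rule 1, so it stays [u].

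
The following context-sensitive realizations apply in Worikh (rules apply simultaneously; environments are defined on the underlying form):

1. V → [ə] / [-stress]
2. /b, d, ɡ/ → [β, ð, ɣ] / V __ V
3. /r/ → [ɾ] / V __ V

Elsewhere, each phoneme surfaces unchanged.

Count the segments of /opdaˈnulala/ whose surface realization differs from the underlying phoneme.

4

Segments that undergo a rule: /o/ → [ə] (rule 1); /a/ → [ə] (rule 1); /a/ → [ə] (rule 1); /a/ → [ə] (rule 1).
All other segments surface unchanged.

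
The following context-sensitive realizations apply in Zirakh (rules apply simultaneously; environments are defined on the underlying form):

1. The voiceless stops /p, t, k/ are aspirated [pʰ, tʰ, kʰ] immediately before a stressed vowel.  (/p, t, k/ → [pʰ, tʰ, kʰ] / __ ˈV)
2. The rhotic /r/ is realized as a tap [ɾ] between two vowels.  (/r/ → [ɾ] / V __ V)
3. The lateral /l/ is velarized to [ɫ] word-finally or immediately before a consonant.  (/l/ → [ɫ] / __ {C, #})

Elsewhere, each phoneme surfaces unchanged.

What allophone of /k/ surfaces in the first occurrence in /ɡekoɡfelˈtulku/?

/k/ (between /e/ and /o/) is in the target of rule 1 but the environment (immediately before a stressed vowel) is not met → [k].

[k]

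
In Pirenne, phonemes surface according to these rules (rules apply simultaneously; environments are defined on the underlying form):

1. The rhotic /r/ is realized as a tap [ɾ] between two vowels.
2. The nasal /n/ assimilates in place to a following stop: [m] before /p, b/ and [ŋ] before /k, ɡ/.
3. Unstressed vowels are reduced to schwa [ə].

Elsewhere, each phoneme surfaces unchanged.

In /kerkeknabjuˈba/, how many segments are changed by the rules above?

4

Segments that undergo a rule: /e/ → [ə] (rule 3); /e/ → [ə] (rule 3); /a/ → [ə] (rule 3); /u/ → [ə] (rule 3).
All other segments surface unchanged.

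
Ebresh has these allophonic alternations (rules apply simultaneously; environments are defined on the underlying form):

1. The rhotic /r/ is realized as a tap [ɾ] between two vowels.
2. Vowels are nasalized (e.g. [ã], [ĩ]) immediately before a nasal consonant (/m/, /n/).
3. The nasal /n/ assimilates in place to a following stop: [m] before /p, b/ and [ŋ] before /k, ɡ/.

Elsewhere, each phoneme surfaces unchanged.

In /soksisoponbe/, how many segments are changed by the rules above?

Segments that undergo a rule: /o/ → [õ] (rule 2); /n/ → [m] (rule 3).
All other segments surface unchanged.

2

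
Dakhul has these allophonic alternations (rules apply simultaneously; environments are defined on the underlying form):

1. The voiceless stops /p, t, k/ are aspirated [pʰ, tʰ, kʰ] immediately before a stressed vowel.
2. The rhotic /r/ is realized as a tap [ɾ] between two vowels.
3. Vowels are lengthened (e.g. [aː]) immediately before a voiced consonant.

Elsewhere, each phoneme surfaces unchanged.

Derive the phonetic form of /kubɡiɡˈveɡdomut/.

[kuːbɡiːɡˈveːɡdoːmut]

/k/ — word-initial; rule 1 does not apply here → [k].
/u/ (between /k/ and /b/) occurs before a voiced consonant → [uː] by rule 3.
/i/ — between /ɡ/ and /ɡ/, before a voiced consonant — surfaces as [iː] (rule 3).
/e/ — between /v/ and /ɡ/, before a voiced consonant — surfaces as [eː] (rule 3).
Rule 3 applies to /o/ (between /d/ and /m/: before a voiced consonant) → [oː].
/u/ — between /m/ and /t/; rule 3 does not apply here → [u].
/t/ (word-final): rule 1 targets it, but not immediately before a stressed vowel → unchanged [t].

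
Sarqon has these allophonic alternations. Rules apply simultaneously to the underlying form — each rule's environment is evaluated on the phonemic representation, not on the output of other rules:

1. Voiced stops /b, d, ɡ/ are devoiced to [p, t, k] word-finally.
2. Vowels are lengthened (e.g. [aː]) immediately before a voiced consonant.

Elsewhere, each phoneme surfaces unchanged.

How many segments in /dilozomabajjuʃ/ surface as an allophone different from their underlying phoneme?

Segments that undergo a rule: /i/ → [iː] (rule 2); /o/ → [oː] (rule 2); /o/ → [oː] (rule 2); /a/ → [aː] (rule 2); /a/ → [aː] (rule 2).
All other segments surface unchanged.

5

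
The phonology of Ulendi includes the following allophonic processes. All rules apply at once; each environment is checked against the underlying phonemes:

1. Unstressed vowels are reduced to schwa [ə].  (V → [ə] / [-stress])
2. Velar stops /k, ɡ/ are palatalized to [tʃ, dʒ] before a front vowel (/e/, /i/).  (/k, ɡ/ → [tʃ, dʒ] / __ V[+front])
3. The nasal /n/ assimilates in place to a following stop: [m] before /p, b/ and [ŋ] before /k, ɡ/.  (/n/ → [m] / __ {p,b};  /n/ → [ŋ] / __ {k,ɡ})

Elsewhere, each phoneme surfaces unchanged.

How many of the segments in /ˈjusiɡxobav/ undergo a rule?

3

Segments that undergo a rule: /i/ → [ə] (rule 1); /o/ → [ə] (rule 1); /a/ → [ə] (rule 1).
All other segments surface unchanged.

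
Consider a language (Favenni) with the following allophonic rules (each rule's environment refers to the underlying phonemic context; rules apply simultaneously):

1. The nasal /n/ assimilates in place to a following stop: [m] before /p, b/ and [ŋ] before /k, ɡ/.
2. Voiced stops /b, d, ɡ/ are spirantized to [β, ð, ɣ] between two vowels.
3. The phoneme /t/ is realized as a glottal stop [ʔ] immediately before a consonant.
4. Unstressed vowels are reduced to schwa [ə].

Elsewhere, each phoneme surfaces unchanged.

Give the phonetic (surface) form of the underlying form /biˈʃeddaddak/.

/b/ (word-initial) is in the target of rule 2 but the environment (between two vowels) is not met → [b].
/i/ (between /b/ and /ʃ/): in an unstressed syllable, so rule 4 applies → [ə].
/ʃ/ — not in any rule's target class → [ʃ].
/e/ (between /ʃ/ and /d/) fails the environment for rule 4, so it stays [e].
/d/ (between /e/ and /d/) fails the environment for rule 2, so it stays [d].
/d/ (between /d/ and /a/) fails the environment for rule 2, so it stays [d].
/a/ meets the environment for rule 4 (in an unstressed syllable) → [ə].
/d/ (between /a/ and /d/) is in the target of rule 2 but the environment (between two vowels) is not met → [d].
/d/ (between /d/ and /a/) fails the environment for rule 2, so it stays [d].
/a/ — between /d/ and /k/, in an unstressed syllable — surfaces as [ə] (rule 4).
/k/ stays [k].

[bəˈʃeddəddək]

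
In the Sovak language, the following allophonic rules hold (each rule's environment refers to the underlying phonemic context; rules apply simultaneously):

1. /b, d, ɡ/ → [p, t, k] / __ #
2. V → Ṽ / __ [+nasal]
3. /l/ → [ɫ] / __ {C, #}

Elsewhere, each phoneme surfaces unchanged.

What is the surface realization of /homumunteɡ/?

[hõmũmũntek]

/h/ — not in any rule's target class → [h].
/o/ (between /h/ and /m/): before a nasal consonant, so rule 2 applies → [õ].
/m/ stays [m].
/u/ (between /m/ and /m/) occurs before a nasal consonant → [ũ] by rule 2.
/m/ stays [m].
/u/ — between /m/ and /n/, before a nasal consonant — surfaces as [ũ] (rule 2).
/n/ (between /u/ and /t/) is unaffected → [n].
/t/ — not in any rule's target class → [t].
/e/ (between /t/ and /ɡ/) is in the target of rule 2 but the environment (before a nasal consonant) is not met → [e].
Rule 1 applies to /ɡ/ (word-final: word-finally) → [k].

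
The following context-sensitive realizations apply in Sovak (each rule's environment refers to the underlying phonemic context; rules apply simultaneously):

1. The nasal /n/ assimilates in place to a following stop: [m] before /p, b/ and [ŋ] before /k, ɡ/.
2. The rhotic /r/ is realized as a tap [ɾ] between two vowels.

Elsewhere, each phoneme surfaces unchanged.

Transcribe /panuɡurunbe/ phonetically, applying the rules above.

/p/ (word-initial) is unaffected → [p].
/a/ (between /p/ and /n/): no rule targets it → [a].
/n/ (between /a/ and /u/): rule 1 targets it, but not before a labial or velar stop → unchanged [n].
/u/ stays [u].
/ɡ/ (between /u/ and /u/): no rule targets it → [ɡ].
/u/ (between /ɡ/ and /r/) is unaffected → [u].
/r/ (between /u/ and /u/): between two vowels, so rule 2 applies → [ɾ].
/u/ stays [u].
Rule 1 applies to /n/ (between /u/ and /b/: before a labial or velar stop) → [m].
/b/ stays [b].
/e/ (word-final): no rule targets it → [e].

[panuɡuɾumbe]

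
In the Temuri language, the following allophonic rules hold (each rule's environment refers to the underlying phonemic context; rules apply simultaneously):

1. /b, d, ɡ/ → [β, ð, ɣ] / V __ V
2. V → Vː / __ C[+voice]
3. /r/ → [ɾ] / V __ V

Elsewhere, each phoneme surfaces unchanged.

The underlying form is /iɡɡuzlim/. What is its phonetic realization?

/i/ meets the environment for rule 2 (before a voiced consonant) → [iː].
/ɡ/ (between /i/ and /ɡ/) fails the environment for rule 1, so it stays [ɡ].
/ɡ/ (between /ɡ/ and /u/): rule 1 targets it, but not between two vowels → unchanged [ɡ].
/u/ — between /ɡ/ and /z/, before a voiced consonant — surfaces as [uː] (rule 2).
/z/ (between /u/ and /l/) is unaffected → [z].
/l/ (between /z/ and /i/) is unaffected → [l].
/i/ — between /l/ and /m/, before a voiced consonant — surfaces as [iː] (rule 2).
/m/ (word-final): no rule targets it → [m].

[iːɡɡuːzliːm]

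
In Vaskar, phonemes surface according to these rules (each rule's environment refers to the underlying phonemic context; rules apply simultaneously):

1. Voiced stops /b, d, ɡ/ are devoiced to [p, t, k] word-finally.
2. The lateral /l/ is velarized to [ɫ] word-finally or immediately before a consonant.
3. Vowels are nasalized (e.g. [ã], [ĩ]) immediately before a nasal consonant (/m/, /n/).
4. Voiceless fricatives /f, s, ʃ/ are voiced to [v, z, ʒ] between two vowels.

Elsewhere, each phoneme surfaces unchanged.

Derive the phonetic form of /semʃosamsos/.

/s/ (word-initial) is in the target of rule 4 but the environment (between two vowels) is not met → [s].
Rule 3 applies to /e/ (between /s/ and /m/: before a nasal consonant) → [ẽ].
/m/ stays [m].
/ʃ/ (between /m/ and /o/) fails the environment for rule 4, so it stays [ʃ].
/o/ — between /ʃ/ and /s/; rule 3 does not apply here → [o].
/s/ (between /o/ and /a/): between two vowels, so rule 4 applies → [z].
Rule 3 applies to /a/ (between /s/ and /m/: before a nasal consonant) → [ã].
/m/ — not in any rule's target class → [m].
/s/ (between /m/ and /o/): rule 4 targets it, but not between two vowels → unchanged [s].
/o/ — between /s/ and /s/; rule 3 does not apply here → [o].
/s/ (word-final) is in the target of rule 4 but the environment (between two vowels) is not met → [s].

[sẽmʃozãmsos]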